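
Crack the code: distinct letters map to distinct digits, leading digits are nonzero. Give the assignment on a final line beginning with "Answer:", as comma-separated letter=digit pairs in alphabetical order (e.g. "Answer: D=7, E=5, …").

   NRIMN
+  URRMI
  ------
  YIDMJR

Step 1. [Y] Y is the leading digit of a 6-digit sum of two 5-digit numbers; the final carry is exactly 1. So Y=1.
Step 2. [col 1: N + I ≡ R (mod 10)] several values work for I in column 1 (N + I ≡ R (mod 10), carry-in 0); try I=4, so I=4.
Step 3. [col 1: N + I ≡ R (mod 10)] several values work for N in column 1 (N + I ≡ R (mod 10), carry-in 0); try N=9 ⇒ N=9.
Step 4. [col 1: N + I ≡ R (mod 10)] column 1 reads N+I+carry(0)=R with N=9, I=4; with digits 1,4,9 already taken and all letters distinct, the only value for R is 3 ⇒ R=3.
Step 5. [col 2: M + M ≡ J (mod 10)] several values work for M in column 2 (M + M ≡ J (mod 10), carry-in 1); try M=8. So M=8.
Step 6. [col 2: M + M ≡ J (mod 10)] column 2: given M=8, carry-in 1, and digits 1,3,4,8,9 already taken and all letters distinct, M+M≡J (mod 10) forces J=7 ⇒ J=7.
Step 7. [col 4: R + R ≡ D (mod 10)] from column 4 (R=3, carry-in 0, digits 1,3,4,7,8,9 already taken and all letters distinct): D must equal 6. So D=6.
Step 8. [col 5: N + U ≡ I (mod 10)] column 5 reads N+U+carry(0)=I with N=9, I=4; with digits 1,3,4,6,7,8,9 already taken and all letters distinct, the only value for U is 5 ⇒ U=5.

Answer: D=6, I=4, J=7, M=8, N=9, R=3, U=5, Y=1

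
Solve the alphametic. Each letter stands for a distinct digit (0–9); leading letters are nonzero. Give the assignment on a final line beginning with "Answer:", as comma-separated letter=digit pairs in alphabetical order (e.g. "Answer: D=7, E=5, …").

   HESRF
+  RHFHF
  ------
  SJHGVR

Step 1. [S] S is the leading digit of a 6-digit sum of two 5-digit numbers; the final carry is exactly 1, so S=1.
Step 2. [col 1: F + F ≡ R (mod 10)] several values work for R in column 1 (F + F ≡ R (mod 10), carry-in 0); try R=4 ⇒ R=4.
Step 3. [col 1: F + F ≡ R (mod 10)] F=7 is one option consistent with column 1 (F + F ≡ R (mod 10), carry-in 0) — take it, so F=7.
Step 4. [col 2: R + H ≡ V (mod 10)] column 2 (R + H ≡ V (mod 10), carry-in 1) doesn't pin V yet; pick V=3 and continue, so V=3.
Step 5. [col 2: R + H ≡ V (mod 10)] column 2 reads R+H+carry(1)=V with R=4, V=3; with digits 1,3,4,7 already taken and all letters distinct, the only value for H is 8, so H=8.
Step 6. [col 3: S + F ≡ G (mod 10)] in column 3 we have S+F≡G with carry-in 1; given S=1, F=7 and digits 1,3,4,7,8 already taken and all letters distinct, that pins G to 9. So G=9.
Step 7. [col 4: E + H ≡ H (mod 10)] from column 4 (H=8, carry-in 0, digits 1,3,4,7,8,9 already taken and all letters distinct): E must equal 0, so E=0.
Step 8. [col 5: H + R ≡ J (mod 10)] column 5 reads H+R+carry(0)=J with H=8, R=4; with digits 0,1,3,4,7,8,9 already taken and all letters distinct, the only value for J is 2 ⇒ J=2.

Answer: E=0, F=7, G=9, H=8, J=2, R=4, S=1, V=3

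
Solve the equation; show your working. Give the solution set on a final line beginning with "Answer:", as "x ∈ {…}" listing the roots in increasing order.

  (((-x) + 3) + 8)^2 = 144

Step 1. [(((-x) + 3) + 8)^2 = 144] √ both sides: 144 ≥ 0 gives two branches ⇒ sqrt: ((-x) + 3) + 8 = 12 or -12.
Step 2. [((-x) + 3) + 8 = 12 or -12] +8 is outermost — subtract 8 both sides, so sub: (-x) + 3 = 4 or -20.
Step 3. [(-x) + 3 = 4 or -20] +3 is outermost — subtract 3 both sides. So sub: -x = 1 or -23.
Step 4. [-x = 1 or -23] flip signs both sides, so neg: x = -1 or 23.

Answer: x ∈ {-1, 23}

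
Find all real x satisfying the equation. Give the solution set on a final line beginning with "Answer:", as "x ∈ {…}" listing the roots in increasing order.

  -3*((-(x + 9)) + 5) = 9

Step 1. [-3*((-(x + 9)) + 5) = 9] LHS = -3·(…); ÷-3 both sides ⇒ div: (-(x + 9)) + 5 = -3.
Step 2. [(-(x + 9)) + 5 = -3] 5 comes off first (subtract 5) ⇒ sub: -(x + 9) = -8.
Step 3. [-(x + 9) = -8] leading − — multiply by −1. So neg: x + 9 = 8.
Step 4. [x + 9 = 8] the outer +9 inverts by subtracting 9, so sub: x = -1.

Answer: x ∈ {-1}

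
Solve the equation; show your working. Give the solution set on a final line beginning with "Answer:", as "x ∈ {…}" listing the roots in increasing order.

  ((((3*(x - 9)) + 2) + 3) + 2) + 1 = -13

Step 1. [((((3*(x - 9)) + 2) + 3) + 2) + 1 = -13] the outer +1 inverts by subtracting 1, so sub: (((3*(x - 9)) + 2) + 3) + 2 = -14.
Step 2. [(((3*(x - 9)) + 2) + 3) + 2 = -14] 2 comes off first (subtract 2). So sub: ((3*(x - 9)) + 2) + 3 = -16.
Step 3. [((3*(x - 9)) + 2) + 3 = -16] peel the +3: subtract 3 from each side. So sub: (3*(x - 9)) + 2 = -19.
Step 4. [(3*(x - 9)) + 2 = -19] +2 is outermost — subtract 2 both sides ⇒ sub: 3*(x - 9) = -21.
Step 5. [3*(x - 9) = -21] divide by the outer 3 ⇒ div: x - 9 = -7.
Step 6. [x - 9 = -7] the outer -9 inverts by adding 9. So sub: x = 2.

Answer: x ∈ {2}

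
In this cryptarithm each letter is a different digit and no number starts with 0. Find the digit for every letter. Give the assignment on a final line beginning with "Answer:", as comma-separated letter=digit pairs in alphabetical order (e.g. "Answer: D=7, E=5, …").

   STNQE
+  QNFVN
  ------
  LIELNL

Step 1. [col 1: E + N ≡ L (mod 10)] several values work for N in column 1 (E + N ≡ L (mod 10), carry-in 0); try N=2, so N=2.
Step 2. [col 1: E + N ≡ L (mod 10)] several values work for L in column 1 (E + N ≡ L (mod 10), carry-in 0); try L=1, so L=1.
Step 3. [col 1: E + N ≡ L (mod 10)] column 1 reads E+N+carry(0)=L with N=2, L=1; with digits 1,2 already taken and all letters distinct, the only value for E is 9 ⇒ E=9.
Step 4. [col 2: Q + V ≡ N (mod 10)] no forcing yet in column 2 (carry-in 1); V=4 is free and consistent — try it. So V=4.
Step 5. [col 2: Q + V ≡ N (mod 10)] from column 2 (V=4, N=2, carry-in 1, digits 1,2,4,9 already taken and all letters distinct): Q must equal 7 ⇒ Q=7.
Step 6. [col 3: N + F ≡ L (mod 10)] column 3: given N=2, L=1, carry-in 1, and digits 1,2,4,7,9 already taken and all letters distinct, N+F≡L (mod 10) forces F=8. So F=8.
Step 7. [col 4: T + N ≡ E (mod 10)] from column 4 (N=2, E=9, carry-in 1, digits 1,2,4,7,8,9 already taken and all letters distinct): T must equal 6. So T=6.
Step 8. [col 5: S + Q ≡ I (mod 10)] in column 5 we have S+Q≡I with carry-in 0; given Q=7 and digits 1,2,4,6,7,8,9 already taken and all letters distinct, that pins I to 0. So I=0.
Step 9. [col 5: S + Q ≡ I (mod 10)] from column 5 (Q=7, I=0, carry-in 0, digits 0,1,2,4,6,7,8,9 already taken and all letters distinct): S must equal 3. So S=3.

Answer: E=9, F=8, I=0, L=1, N=2, Q=7, S=3, T=6, V=4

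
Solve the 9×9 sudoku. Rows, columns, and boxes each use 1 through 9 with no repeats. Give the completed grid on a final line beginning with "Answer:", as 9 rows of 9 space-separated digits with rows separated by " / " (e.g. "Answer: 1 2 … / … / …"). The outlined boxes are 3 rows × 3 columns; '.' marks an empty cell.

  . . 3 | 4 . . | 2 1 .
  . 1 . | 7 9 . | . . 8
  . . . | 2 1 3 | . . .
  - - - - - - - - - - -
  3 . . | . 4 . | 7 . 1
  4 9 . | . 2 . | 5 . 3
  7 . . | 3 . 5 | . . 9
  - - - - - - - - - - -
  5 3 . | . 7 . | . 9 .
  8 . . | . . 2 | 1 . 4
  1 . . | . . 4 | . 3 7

Step 1. [r2c6∈{6}] r2c6 has the single candidate 6, so r2c6=6.
Step 2. [r3c2∈{4,5,6,7,8}] col 2 places 4 nowhere but r3c2. So r3c2=4.
Step 3. [r3c3∈{5,6,7,8,9}] 8 has one home in row 3: r3c3. So r3c3=8.
Step 4. [r8c8∈{5,6}] across box 9, 5 lands solely at r8c8, so r8c8=5.
Step 5. [r9c4∈{5,6,8,9}] across col 4, 5 lands solely at r9c4, so r9c4=5.
Step 6. [r1c6∈{8}] nothing but 8 survives at r1c6 ⇒ r1c6=8.
Step 7. [r6c3∈{1,2,6}] in row 6, 1 fits only at r6c3 ⇒ r6c3=1.
Step 8. [r5c3∈{6}] nothing but 6 survives at r5c3. So r5c3=6.
Step 9. [r5c8∈{8}] nothing but 8 survives at r5c8. So r5c8=8.
Step 10. [r2c3∈{2,5}] row 2 places 5 nowhere but r2c3. So r2c3=5.
Step 11. [r4c3∈{2}] only 2 remains possible at r4c3 ⇒ r4c3=2.
Step 12. [r4c8∈{6}] r4c8 has the single candidate 6. So r4c8=6.
Step 13. [r6c5∈{6,8}] in row 6, 6 fits only at r6c5. So r6c5=6.
Step 14. [r4c4∈{8,9}] across box 5, 8 lands solely at r4c4. So r4c4=8.
Step 15. [r8c3∈{7,9}] r8c3 is the only open cell in col 3 admitting 7 ⇒ r8c3=7.
Step 16. [r8c2∈{6}] r8c2 is down to just 6 ⇒ r8c2=6.
Step 17. [r9c7∈{6,8}] across row 9, 6 lands solely at r9c7 ⇒ r9c7=6.
Step 18. [r1c1∈{6,9}] across row 1, 9 lands solely at r1c1, so r1c1=9.
Step 19. [r3c9∈{5,6}] r3c9 is the only open cell in row 3 admitting 5, so r3c9=5.
Step 20. [r5c4∈{1}] r5c4 is down to just 1 ⇒ r5c4=1.
Step 21. [r6c7∈{4}] r6c7 is down to just 4. So r6c7=4.
Step 22. [r7c4∈{6}] r7c4's peers cover all but 6. So r7c4=6.
Step 23. [r2c7∈{3}] r2c7's peers cover all but 3, so r2c7=3.
Step 24. [r7c7∈{8}] only 8 remains possible at r7c7. So r7c7=8.
Step 25. [r5c6∈{7}] only 7 remains possible at r5c6. So r5c6=7.
Step 26. [r3c7∈{9}] r3c7's peers cover all but 9. So r3c7=9.
Step 27. [r7c3∈{4}] r7c3 is down to just 4 ⇒ r7c3=4.
Step 28. [r8c5∈{3}] r8c5's peers cover all but 3 ⇒ r8c5=3.
Step 29. [r6c2∈{8}] nothing but 8 survives at r6c2, so r6c2=8.
Step 30. [r4c6∈{9}] r4c6's peers cover all but 9, so r4c6=9.
Step 31. [r1c2∈{7}] only 7 remains possible at r1c2 ⇒ r1c2=7.
Step 32. [r1c5∈{5}] r1c5 is down to just 5, so r1c5=5.
Step 33. [r9c2∈{2}] r9c2 is down to just 2 ⇒ r9c2=2.
Step 34. [r3c8∈{7}] only 7 remains possible at r3c8 ⇒ r3c8=7.
Step 35. [r1c9∈{6}] only 6 remains possible at r1c9, so r1c9=6.
Step 36. [r9c3∈{9}] r9c3 is down to just 9 ⇒ r9c3=9.
Step 37. [r3c1∈{6}] r3c1's peers cover all but 6. So r3c1=6.
Step 38. [r6c8∈{2}] nothing but 2 survives at r6c8, so r6c8=2.
Step 39. [r9c5∈{8}] r9c5 has the single candidate 8. So r9c5=8.
Step 40. [r8c4∈{9}] only 9 remains possible at r8c4, so r8c4=9.
Step 41. [r2c8∈{4}] r2c8 is down to just 4, so r2c8=4.
Step 42. [r7c9∈{2}] r7c9's peers cover all but 2, so r7c9=2.
Step 43. [r2c1∈{2}] nothing but 2 survives at r2c1 ⇒ r2c1=2.
Step 44. [r7c6∈{1}] nothing but 1 survives at r7c6 ⇒ r7c6=1.
Step 45. [r4c2∈{5}] nothing but 5 survives at r4c2, so r4c2=5.

Answer: 9 7 3 4 5 8 2 1 6 / 2 1 5 7 9 6 3 4 8 / 6 4 8 2 1 3 9 7 5 / 3 5 2 8 4 9 7 6 1 / 4 9 6 1 2 7 5 8 3 / 7 8 1 3 6 5 4 2 9 / 5 3 4 6 7 1 8 9 2 / 8 6 7 9 3 2 1 5 4 / 1 2 9 5 8 4 6 3 7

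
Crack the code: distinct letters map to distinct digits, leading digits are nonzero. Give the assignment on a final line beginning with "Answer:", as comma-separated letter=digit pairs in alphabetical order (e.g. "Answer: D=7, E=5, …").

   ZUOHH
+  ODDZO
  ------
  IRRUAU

Step 1. [col 1: H + O ≡ U (mod 10)] several values work for H in column 1 (H + O ≡ U (mod 10), carry-in 0); try H=4 ⇒ H=4.
Step 2. [col 1: H + O ≡ U (mod 10)] several values work for O in column 1 (H + O ≡ U (mod 10), carry-in 0); try O=5 ⇒ O=5.
Step 3. [col 1: H + O ≡ U (mod 10)] from column 1 (H=4, O=5, carry-in 0, digits 4,5 already taken and all letters distinct): U must equal 9, so U=9.
Step 4. [I] adding two 5-digit numbers gives at most 5+1 digits, and here it does — I is that final carry and must be 1 ⇒ I=1.
Step 5. [col 2: H + Z ≡ A (mod 10)] several values work for A in column 2 (H + Z ≡ A (mod 10), carry-in 0); try A=0 ⇒ A=0.
Step 6. [col 2: H + Z ≡ A (mod 10)] in column 2 we have H+Z≡A with carry-in 0; given H=4, A=0 and digits 0,1,4,5,9 already taken and all letters distinct, that pins Z to 6. So Z=6.
Step 7. [col 3: O + D ≡ U (mod 10)] in column 3 we have O+D≡U with carry-in 1; given O=5, U=9 and digits 0,1,4,5,6,9 already taken and all letters distinct, that pins D to 3. So D=3.
Step 8. [col 4: U + D ≡ R (mod 10)] in column 4 we have U+D≡R with carry-in 0; given U=9, D=3 and digits 0,1,3,4,5,6,9 already taken and all letters distinct, that pins R to 2 ⇒ R=2.

Answer: A=0, D=3, H=4, I=1, O=5, R=2, U=9, Z=6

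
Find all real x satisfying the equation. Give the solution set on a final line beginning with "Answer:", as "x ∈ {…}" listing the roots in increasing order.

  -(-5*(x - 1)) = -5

Step 1. [-(-5*(x - 1)) = -5] LHS negated; negate both sides, so neg: -5*(x - 1) = 5.
Step 2. [-5*(x - 1) = 5] leading coefficient -5: divide by -5 ⇒ div: x - 1 = -1.
Step 3. [x - 1 = -1] the outer -1 inverts by adding 1. So sub: x = 0.

Answer: x ∈ {0}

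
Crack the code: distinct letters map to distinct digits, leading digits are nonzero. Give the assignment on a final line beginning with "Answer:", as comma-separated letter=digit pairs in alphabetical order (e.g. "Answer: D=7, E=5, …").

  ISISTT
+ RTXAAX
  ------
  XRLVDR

Step 1. [col 1: T + X ≡ R (mod 10)] column 1 (T + X ≡ R (mod 10), carry-in 0) doesn't pin T yet; pick T=4 and continue ⇒ T=4.
Step 2. [col 1: T + X ≡ R (mod 10)] no forcing yet in column 1 (carry-in 0); R=1 is free and consistent — try it ⇒ R=1.
Step 3. [col 1: T + X ≡ R (mod 10)] from column 1 (T=4, R=1, carry-in 0, digits 1,4 already taken and all letters distinct): X must equal 7. So X=7.
Step 4. [col 2: T + A ≡ D (mod 10)] several values work for D in column 2 (T + A ≡ D (mod 10), carry-in 1); try D=8, so D=8.
Step 5. [col 2: T + A ≡ D (mod 10)] column 2: given T=4, D=8, carry-in 1, and digits 1,4,7,8 already taken and all letters distinct, T+A≡D (mod 10) forces A=3 ⇒ A=3.
Step 6. [col 3: S + A ≡ V (mod 10)] V=9 is one option consistent with column 3 (S + A ≡ V (mod 10), carry-in 0) — take it ⇒ V=9.
Step 7. [col 3: S + A ≡ V (mod 10)] in column 3 we have S+A≡V with carry-in 0; given A=3, V=9 and digits 1,3,4,7,8,9 already taken and all letters distinct, that pins S to 6, so S=6.
Step 8. [col 4: I + X ≡ L (mod 10)] column 4: given X=7, carry-in 0, and digits 1,3,4,6,7,8,9 already taken and all letters distinct, I+X≡L (mod 10) forces L=2 ⇒ L=2.
Step 9. [col 4: I + X ≡ L (mod 10)] in column 4 we have I+X≡L with carry-in 0; given X=7, L=2 and digits 1,2,3,4,6,7,8,9 already taken and all letters distinct, that pins I to 5 ⇒ I=5.

Answer: A=3, D=8, I=5, L=2, R=1, S=6, T=4, V=9, X=7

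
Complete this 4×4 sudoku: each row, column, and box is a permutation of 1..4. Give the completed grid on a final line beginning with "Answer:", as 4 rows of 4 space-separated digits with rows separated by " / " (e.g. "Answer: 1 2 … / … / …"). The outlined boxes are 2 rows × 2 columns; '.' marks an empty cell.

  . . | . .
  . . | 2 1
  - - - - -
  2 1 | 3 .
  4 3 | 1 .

Step 1. [r1c4∈{3,4}] col 4 places 3 nowhere but r1c4 ⇒ r1c4=3.
Step 2. [r2c2∈{4}] only 4 remains possible at r2c2, so r2c2=4.
Step 3. [r2c1∈{3}] r2c1 has the single candidate 3 ⇒ r2c1=3.
Step 4. [r1c2∈{2}] r1c2's peers cover all but 2, so r1c2=2.
Step 5. [r1c3∈{4}] nothing but 4 survives at r1c3. So r1c3=4.
Step 6. [r1c1∈{1}] r1c1's peers cover all but 1, so r1c1=1.
Step 7. [r4c4∈{2}] r4c4 is down to just 2 ⇒ r4c4=2.
Step 8. [r3c4∈{4}] r3c4 has the single candidate 4 ⇒ r3c4=4.

Answer: 1 2 4 3 / 3 4 2 1 / 2 1 3 4 / 4 3 1 2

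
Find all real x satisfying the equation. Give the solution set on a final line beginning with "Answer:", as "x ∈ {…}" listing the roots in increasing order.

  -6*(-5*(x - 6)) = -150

Step 1. [-6*(-5*(x - 6)) = -150] -6 out front; divide by -6. So div: -5*(x - 6) = 25.
Step 2. [-5*(x - 6) = 25] LHS = -5·(…); ÷-5 both sides. So div: x - 6 = -5.
Step 3. [x - 6 = -5] peel the -6: add 6 from each side ⇒ sub: x = 1.

Answer: x ∈ {1}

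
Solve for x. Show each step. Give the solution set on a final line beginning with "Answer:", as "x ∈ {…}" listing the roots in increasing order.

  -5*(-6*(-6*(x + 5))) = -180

Step 1. [-5*(-6*(-6*(x + 5))) = -180] -5·(inner) — divide through by -5 ⇒ div: -6*(-6*(x + 5)) = 36.
Step 2. [-6*(-6*(x + 5)) = 36] -6 out front; divide by -6. So div: -6*(x + 5) = -6.
Step 3. [-6*(x + 5) = -6] -6·(inner) — divide through by -6 ⇒ div: x + 5 = 1.
Step 4. [x + 5 = 1] peel the +5: subtract 5 from each side ⇒ sub: x = -4.

Answer: x ∈ {-4}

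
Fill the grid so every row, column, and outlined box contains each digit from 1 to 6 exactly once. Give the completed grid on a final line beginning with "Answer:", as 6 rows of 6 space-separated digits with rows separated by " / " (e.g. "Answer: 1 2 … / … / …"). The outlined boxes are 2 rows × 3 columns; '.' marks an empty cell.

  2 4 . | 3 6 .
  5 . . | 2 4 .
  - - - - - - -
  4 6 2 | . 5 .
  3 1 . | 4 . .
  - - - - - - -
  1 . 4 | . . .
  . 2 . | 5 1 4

Step 1. [r2c3∈{1,3,6}] 6 has one home in row 2: r2c3. So r2c3=6.
Step 2. [r5c5∈{2,3}] col 5 places 3 nowhere but r5c5, so r5c5=3.
Step 3. [r2c6∈{1}] only 1 remains possible at r2c6, so r2c6=1.
Step 4. [r5c6∈{2,6}] r5c6 is the only open cell in row 5 admitting 2, so r5c6=2.
Step 5. [r5c2∈{5}] r5c2 is down to just 5, so r5c2=5.
Step 6. [r5c4∈{6}] only 6 remains possible at r5c4 ⇒ r5c4=6.
Step 7. [r6c1∈{6}] only 6 remains possible at r6c1. So r6c1=6.
Step 8. [r6c3∈{3}] only 3 remains possible at r6c3 ⇒ r6c3=3.
Step 9. [r4c5∈{2}] nothing but 2 survives at r4c5 ⇒ r4c5=2.
Step 10. [r4c6∈{6}] r4c6 is down to just 6. So r4c6=6.
Step 11. [r3c6∈{3}] r3c6 is down to just 3, so r3c6=3.
Step 12. [r1c6∈{5}] r1c6 has the single candidate 5 ⇒ r1c6=5.
Step 13. [r2c2∈{3}] nothing but 3 survives at r2c2, so r2c2=3.
Step 14. [r3c4∈{1}] r3c4's peers cover all but 1. So r3c4=1.
Step 15. [r1c3∈{1}] r1c3's peers cover all but 1 ⇒ r1c3=1.
Step 16. [r4c3∈{5}] r4c3 is down to just 5, so r4c3=5.

Answer: 2 4 1 3 6 5 / 5 3 6 2 4 1 / 4 6 2 1 5 3 / 3 1 5 4 2 6 / 1 5 4 6 3 2 / 6 2 3 5 1 4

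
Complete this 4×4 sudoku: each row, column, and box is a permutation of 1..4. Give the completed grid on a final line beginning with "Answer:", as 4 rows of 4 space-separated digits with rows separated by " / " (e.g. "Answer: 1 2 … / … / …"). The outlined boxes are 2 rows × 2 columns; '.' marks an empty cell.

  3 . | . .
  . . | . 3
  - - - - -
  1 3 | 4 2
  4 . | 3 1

Step 1. [r2c1∈{2}] nothing but 2 survives at r2c1, so r2c1=2.
Step 2. [r2c2∈{1,4}] in row 2, 4 fits only at r2c2. So r2c2=4.
Step 3. [r2c3∈{1}] r2c3's peers cover all but 1 ⇒ r2c3=1.
Step 4. [r1c2∈{1}] r1c2's peers cover all but 1 ⇒ r1c2=1.
Step 5. [r4c2∈{2}] only 2 remains possible at r4c2 ⇒ r4c2=2.
Step 6. [r1c3∈{2}] nothing but 2 survives at r1c3 ⇒ r1c3=2.
Step 7. [r1c4∈{4}] only 4 remains possible at r1c4, so r1c4=4.

Answer: 3 1 2 4 / 2 4 1 3 / 1 3 4 2 / 4 2 3 1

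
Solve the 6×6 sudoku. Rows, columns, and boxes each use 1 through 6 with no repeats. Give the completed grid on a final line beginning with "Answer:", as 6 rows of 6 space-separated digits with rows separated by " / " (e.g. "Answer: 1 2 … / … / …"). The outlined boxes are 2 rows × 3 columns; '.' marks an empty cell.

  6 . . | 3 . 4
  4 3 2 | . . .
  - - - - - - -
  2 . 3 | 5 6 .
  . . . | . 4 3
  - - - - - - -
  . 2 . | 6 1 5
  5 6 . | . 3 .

Step 1. [r4c1∈{1}] nothing but 1 survives at r4c1, so r4c1=1.
Step 2. [r4c2∈{5}] only 5 remains possible at r4c2, so r4c2=5.
Step 3. [r1c3∈{1,5}] 5 has one home in col 3: r1c3. So r1c3=5.
Step 4. [r6c4∈{2,4}] 4 has one home in col 4: r6c4 ⇒ r6c4=4.
Step 5. [r3c6∈{1}] only 1 remains possible at r3c6, so r3c6=1.
Step 6. [r6c6∈{2}] only 2 remains possible at r6c6, so r6c6=2.
Step 7. [r4c3∈{6}] r4c3 is down to just 6. So r4c3=6.
Step 8. [r5c1∈{3}] r5c1 has the single candidate 3 ⇒ r5c1=3.
Step 9. [r5c3∈{4}] only 4 remains possible at r5c3, so r5c3=4.
Step 10. [r2c4∈{1}] nothing but 1 survives at r2c4. So r2c4=1.
Step 11. [r1c5∈{2}] nothing but 2 survives at r1c5, so r1c5=2.
Step 12. [r2c5∈{5}] only 5 remains possible at r2c5 ⇒ r2c5=5.
Step 13. [r6c3∈{1}] r6c3's peers cover all but 1. So r6c3=1.
Step 14. [r2c6∈{6}] r2c6's peers cover all but 6, so r2c6=6.
Step 15. [r3c2∈{4}] nothing but 4 survives at r3c2, so r3c2=4.
Step 16. [r1c2∈{1}] r1c2's peers cover all but 1 ⇒ r1c2=1.
Step 17. [r4c4∈{2}] nothing but 2 survives at r4c4, so r4c4=2.

Answer: 6 1 5 3 2 4 / 4 3 2 1 5 6 / 2 4 3 5 6 1 / 1 5 6 2 4 3 / 3 2 4 6 1 5 / 5 6 1 4 3 2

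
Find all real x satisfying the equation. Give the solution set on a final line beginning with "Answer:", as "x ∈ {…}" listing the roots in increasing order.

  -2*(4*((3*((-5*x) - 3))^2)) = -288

Step 1. [-2*(4*((3*((-5*x) - 3))^2)) = -288] leading coefficient -2: divide by -2, so div: 4*((3*((-5*x) - 3))^2) = 144.
Step 2. [4*((3*((-5*x) - 3))^2) = 144] 4·(inner) — divide through by 4, so div: (3*((-5*x) - 3))^2 = 36.
Step 3. [(3*((-5*x) - 3))^2 = 36] √ both sides: 36 ≥ 0 gives two branches ⇒ sqrt: 3*((-5*x) - 3) = 6 or -6.
Step 4. [3*((-5*x) - 3) = 6 or -6] LHS = 3·(…); ÷3 both sides. So div: (-5*x) - 3 = 2 or -2.
Step 5. [(-5*x) - 3 = 2 or -2] -3 is outermost — add 3 both sides ⇒ sub: -5*x = 5 or 1.
Step 6. [-5*x = 5 or 1] leading coefficient -5: divide by -5 ⇒ div: x = -1 or -1/5.

Answer: x ∈ {-1, -1/5}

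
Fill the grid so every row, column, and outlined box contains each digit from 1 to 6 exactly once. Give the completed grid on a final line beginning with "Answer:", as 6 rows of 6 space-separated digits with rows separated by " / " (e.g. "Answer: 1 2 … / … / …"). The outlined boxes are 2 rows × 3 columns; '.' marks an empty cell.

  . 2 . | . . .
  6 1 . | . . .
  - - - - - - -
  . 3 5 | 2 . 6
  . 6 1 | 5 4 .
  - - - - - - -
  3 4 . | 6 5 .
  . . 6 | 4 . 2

Step 1. [r2c4∈{3}] r2c4 has the single candidate 3, so r2c4=3.
Step 2. [r1c1∈{4,5}] 5 has one home in box 1: r1c1 ⇒ r1c1=5.
Step 3. [r2c3∈{4}] r2c3 is down to just 4. So r2c3=4.
Step 4. [r1c4∈{1}] nothing but 1 survives at r1c4 ⇒ r1c4=1.
Step 5. [r6c1∈{1}] r6c1 has the single candidate 1. So r6c1=1.
Step 6. [r1c3∈{3}] r1c3 has the single candidate 3. So r1c3=3.
Step 7. [r5c6∈{1}] r5c6's peers cover all but 1. So r5c6=1.
Step 8. [r1c6∈{4}] r1c6 is down to just 4 ⇒ r1c6=4.
Step 9. [r1c5∈{6}] r1c5's peers cover all but 6, so r1c5=6.
Step 10. [r6c2∈{5}] r6c2's peers cover all but 5 ⇒ r6c2=5.
Step 11. [r2c5∈{2}] r2c5 is down to just 2. So r2c5=2.
Step 12. [r3c5∈{1}] r3c5's peers cover all but 1. So r3c5=1.
Step 13. [r3c1∈{4}] r3c1 has the single candidate 4, so r3c1=4.
Step 14. [r5c3∈{2}] r5c3 is down to just 2. So r5c3=2.
Step 15. [r2c6∈{5}] r2c6 has the single candidate 5. So r2c6=5.
Step 16. [r4c1∈{2}] r4c1's peers cover all but 2, so r4c1=2.
Step 17. [r6c5∈{3}] r6c5 is down to just 3. So r6c5=3.
Step 18. [r4c6∈{3}] nothing but 3 survives at r4c6. So r4c6=3.

Answer: 5 2 3 1 6 4 / 6 1 4 3 2 5 / 4 3 5 2 1 6 / 2 6 1 5 4 3 / 3 4 2 6 5 1 / 1 5 6 4 3 2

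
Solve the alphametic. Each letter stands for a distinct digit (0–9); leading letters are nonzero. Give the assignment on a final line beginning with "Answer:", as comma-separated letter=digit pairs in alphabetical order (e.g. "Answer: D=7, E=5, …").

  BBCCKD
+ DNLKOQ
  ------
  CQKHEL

Step 1. [col 1: D + Q ≡ L (mod 10)] several values work for L in column 1 (D + Q ≡ L (mod 10), carry-in 0); try L=5 ⇒ L=5.
Step 2. [col 1: D + Q ≡ L (mod 10)] Q=1 is one option consistent with column 1 (D + Q ≡ L (mod 10), carry-in 0) — take it. So Q=1.
Step 3. [col 1: D + Q ≡ L (mod 10)] from column 1 (Q=1, L=5, carry-in 0, digits 1,5 already taken and all letters distinct): D must equal 4, so D=4.
Step 4. [col 2: K + O ≡ E (mod 10)] O=6 is one option consistent with column 2 (K + O ≡ E (mod 10), carry-in 0) — take it. So O=6.
Step 5. [col 2: K + O ≡ E (mod 10)] no forcing yet in column 2 (carry-in 0); K=3 is free and consistent — try it, so K=3.
Step 6. [col 2: K + O ≡ E (mod 10)] column 2: given K=3, O=6, carry-in 0, and digits 1,3,4,5,6 already taken and all letters distinct, K+O≡E (mod 10) forces E=9, so E=9.
Step 7. [col 3: C + K ≡ H (mod 10)] in column 3 we have C+K≡H with carry-in 0; given K=3 and digits 1,3,4,5,6,9 already taken and all letters distinct, that pins H to 0 ⇒ H=0.
Step 8. [col 3: C + K ≡ H (mod 10)] column 3 reads C+K+carry(0)=H with K=3, H=0; with digits 0,1,3,4,5,6,9 already taken and all letters distinct, the only value for C is 7 ⇒ C=7.
Step 9. [col 5: B + N ≡ Q (mod 10)] no forcing yet in column 5 (carry-in 1); N=8 is free and consistent — try it ⇒ N=8.
Step 10. [col 5: B + N ≡ Q (mod 10)] column 5: given N=8, Q=1, carry-in 1, and digits 0,1,3,4,5,6,7,8,9 already taken and all letters distinct, B+N≡Q (mod 10) forces B=2, so B=2.

Answer: B=2, C=7, D=4, E=9, H=0, K=3, L=5, N=8, O=6, Q=1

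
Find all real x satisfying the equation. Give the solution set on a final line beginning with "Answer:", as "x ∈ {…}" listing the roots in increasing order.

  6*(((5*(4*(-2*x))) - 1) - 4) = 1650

Step 1. [6*(((5*(4*(-2*x))) - 1) - 4) = 1650] 6·(inner) — divide through by 6 ⇒ div: ((5*(4*(-2*x))) - 1) - 4 = 275.
Step 2. [((5*(4*(-2*x))) - 1) - 4 = 275] 4 comes off first (add 4). So sub: (5*(4*(-2*x))) - 1 = 279.
Step 3. [(5*(4*(-2*x))) - 1 = 279] add 1: x sits inside (… - 1), so sub: 5*(4*(-2*x)) = 280.
Step 4. [5*(4*(-2*x)) = 280] divide by the outer 5. So div: 4*(-2*x) = 56.
Step 5. [4*(-2*x) = 56] 4·(inner) — divide through by 4 ⇒ div: -2*x = 14.
Step 6. [-2*x = 14] leading coefficient -2: divide by -2, so div: x = -7.

Answer: x ∈ {-7}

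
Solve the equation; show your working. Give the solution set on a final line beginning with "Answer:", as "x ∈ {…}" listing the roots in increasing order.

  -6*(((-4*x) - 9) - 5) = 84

Step 1. [-6*(((-4*x) - 9) - 5) = 84] -6 out front; divide by -6, so div: ((-4*x) - 9) - 5 = -14.
Step 2. [((-4*x) - 9) - 5 = -14] -5 is outermost — add 5 both sides ⇒ sub: (-4*x) - 9 = -9.
Step 3. [(-4*x) - 9 = -9] 9 comes off first (add 9), so sub: -4*x = 0.
Step 4. [-4*x = 0] -4 out front; divide by -4, so div: x = 0.

Answer: x ∈ {0}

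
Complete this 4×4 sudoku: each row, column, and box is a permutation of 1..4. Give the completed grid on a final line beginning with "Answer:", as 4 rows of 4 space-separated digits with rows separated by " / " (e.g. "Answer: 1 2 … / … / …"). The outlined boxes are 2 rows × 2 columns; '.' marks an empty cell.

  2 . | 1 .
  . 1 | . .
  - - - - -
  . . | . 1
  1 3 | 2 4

Step 1. [r2c1∈{3,4}] col 1 places 3 nowhere but r2c1 ⇒ r2c1=3.
Step 2. [r3c1∈{4}] nothing but 4 survives at r3c1. So r3c1=4.
Step 3. [r3c2∈{2}] nothing but 2 survives at r3c2, so r3c2=2.
Step 4. [r2c4∈{2}] only 2 remains possible at r2c4, so r2c4=2.
Step 5. [r1c4∈{3}] only 3 remains possible at r1c4 ⇒ r1c4=3.
Step 6. [r2c3∈{4}] r2c3's peers cover all but 4 ⇒ r2c3=4.
Step 7. [r3c3∈{3}] r3c3's peers cover all but 3. So r3c3=3.
Step 8. [r1c2∈{4}] r1c2 has the single candidate 4. So r1c2=4.

Answer: 2 4 1 3 / 3 1 4 2 / 4 2 3 1 / 1 3 2 4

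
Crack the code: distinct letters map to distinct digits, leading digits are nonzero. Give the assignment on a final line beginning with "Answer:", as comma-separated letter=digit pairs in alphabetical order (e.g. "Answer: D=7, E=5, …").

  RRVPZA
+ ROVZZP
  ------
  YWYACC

Step 1. [col 1: A + P ≡ C (mod 10)] no forcing yet in column 1 (carry-in 0); P=6 is free and consistent — try it ⇒ P=6.
Step 2. [col 1: A + P ≡ C (mod 10)] A=7 is one option consistent with column 1 (A + P ≡ C (mod 10), carry-in 0) — take it, so A=7.
Step 3. [col 1: A + P ≡ C (mod 10)] from column 1 (A=7, P=6, carry-in 0, digits 6,7 already taken and all letters distinct): C must equal 3. So C=3.
Step 4. [col 2: Z + Z ≡ C (mod 10)] column 2 reads Z+Z+carry(1)=C with C=3; with digits 3,6,7 already taken and all letters distinct, the only value for Z is 1. So Z=1.
Step 5. [col 4: V + V ≡ Y (mod 10)] several values work for Y in column 4 (V + V ≡ Y (mod 10), carry-in 0); try Y=8 ⇒ Y=8.
Step 6. [col 4: V + V ≡ Y (mod 10)] several values work for V in column 4 (V + V ≡ Y (mod 10), carry-in 0); try V=9, so V=9.
Step 7. [col 5: R + O ≡ W (mod 10)] no forcing yet in column 5 (carry-in 1); R=4 is free and consistent — try it ⇒ R=4.
Step 8. [col 5: R + O ≡ W (mod 10)] W=5 is one option consistent with column 5 (R + O ≡ W (mod 10), carry-in 1) — take it, so W=5.
Step 9. [col 5: R + O ≡ W (mod 10)] in column 5 we have R+O≡W with carry-in 1; given R=4, W=5 and digits 1,3,4,5,6,7,8,9 already taken and all letters distinct, that pins O to 0 ⇒ O=0.

Answer: A=7, C=3, O=0, P=6, R=4, V=9, W=5, Y=8, Z=1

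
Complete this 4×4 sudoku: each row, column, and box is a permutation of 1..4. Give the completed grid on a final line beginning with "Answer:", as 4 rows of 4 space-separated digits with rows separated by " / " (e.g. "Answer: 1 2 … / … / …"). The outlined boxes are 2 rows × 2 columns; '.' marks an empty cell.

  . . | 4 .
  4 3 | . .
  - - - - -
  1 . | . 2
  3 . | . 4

Step 1. [r1c2∈{1,2}] r1c2 is the only open cell in col 2 admitting 1. So r1c2=1.
Step 2. [r2c3∈{1,2}] in row 2, 2 fits only at r2c3. So r2c3=2.
Step 3. [r4c3∈{1}] r4c3's peers cover all but 1. So r4c3=1.
Step 4. [r4c2∈{2}] nothing but 2 survives at r4c2. So r4c2=2.
Step 5. [r3c2∈{4}] nothing but 4 survives at r3c2. So r3c2=4.
Step 6. [r2c4∈{1}] r2c4 has the single candidate 1, so r2c4=1.
Step 7. [r1c4∈{3}] r1c4 has the single candidate 3 ⇒ r1c4=3.
Step 8. [r1c1∈{2}] r1c1's peers cover all but 2, so r1c1=2.
Step 9. [r3c3∈{3}] r3c3 has the single candidate 3 ⇒ r3c3=3.

Answer: 2 1 4 3 / 4 3 2 1 / 1 4 3 2 / 3 2 1 4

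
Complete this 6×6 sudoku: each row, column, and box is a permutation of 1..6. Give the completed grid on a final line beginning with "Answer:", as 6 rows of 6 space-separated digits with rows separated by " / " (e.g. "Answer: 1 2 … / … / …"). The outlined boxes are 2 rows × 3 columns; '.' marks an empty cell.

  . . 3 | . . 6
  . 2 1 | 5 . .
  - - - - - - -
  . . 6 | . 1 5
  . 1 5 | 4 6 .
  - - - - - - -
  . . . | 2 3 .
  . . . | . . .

Step 1. [r5c3∈{4}] only 4 remains possible at r5c3 ⇒ r5c3=4.
Step 2. [r3c1∈{2,3,4}] 2 has one home in row 3: r3c1, so r3c1=2.
Step 3. [r2c5∈{4}] r2c5 is down to just 4, so r2c5=4.
Step 4. [r4c1∈{3}] r4c1 has the single candidate 3 ⇒ r4c1=3.
Step 5. [r5c6∈{1}] only 1 remains possible at r5c6. So r5c6=1.
Step 6. [r6c1∈{1,5,6}] in row 6, 1 fits only at r6c1 ⇒ r6c1=1.
Step 7. [r6c2∈{3,5,6}] in row 6, 3 fits only at r6c2 ⇒ r6c2=3.
Step 8. [r1c1∈{4,5}] r1c1 is the only open cell in col 1 admitting 4. So r1c1=4.
Step 9. [r5c1∈{5,6}] 5 has one home in col 1: r5c1 ⇒ r5c1=5.
Step 10. [r6c3∈{2}] r6c3's peers cover all but 2 ⇒ r6c3=2.
Step 11. [r4c6∈{2}] r4c6 is down to just 2 ⇒ r4c6=2.
Step 12. [r3c2∈{4}] r3c2 is down to just 4, so r3c2=4.
Step 13. [r1c2∈{5}] r1c2 has the single candidate 5, so r1c2=5.
Step 14. [r2c1∈{6}] r2c1's peers cover all but 6 ⇒ r2c1=6.
Step 15. [r1c4∈{1}] r1c4 has the single candidate 1. So r1c4=1.
Step 16. [r3c4∈{3}] only 3 remains possible at r3c4. So r3c4=3.
Step 17. [r2c6∈{3}] r2c6's peers cover all but 3 ⇒ r2c6=3.
Step 18. [r6c4∈{6}] r6c4 is down to just 6 ⇒ r6c4=6.
Step 19. [r5c2∈{6}] r5c2's peers cover all but 6, so r5c2=6.
Step 20. [r6c6∈{4}] only 4 remains possible at r6c6 ⇒ r6c6=4.
Step 21. [r1c5∈{2}] r1c5 is down to just 2. So r1c5=2.
Step 22. [r6c5∈{5}] r6c5 has the single candidate 5. So r6c5=5.

Answer: 4 5 3 1 2 6 / 6 2 1 5 4 3 / 2 4 6 3 1 5 / 3 1 5 4 6 2 / 5 6 4 2 3 1 / 1 3 2 6 5 4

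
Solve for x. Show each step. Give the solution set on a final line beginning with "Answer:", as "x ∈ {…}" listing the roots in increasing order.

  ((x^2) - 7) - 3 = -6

Step 1. [((x^2) - 7) - 3 = -6] peel the -3: add 3 from each side. So sub: (x^2) - 7 = -3.
Step 2. [(x^2) - 7 = -3] add 7: x sits inside (… - 7), so sub: x^2 = 4.
Step 3. [x^2 = 4] √ both sides: 4 ≥ 0 gives two branches. So sqrt: x = 2 or -2.

Answer: x ∈ {-2, 2}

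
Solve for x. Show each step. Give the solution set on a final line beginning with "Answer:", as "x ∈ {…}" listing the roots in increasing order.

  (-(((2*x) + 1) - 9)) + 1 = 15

Step 1. [(-(((2*x) + 1) - 9)) + 1 = 15] peel the +1: subtract 1 from each side ⇒ sub: -(((2*x) + 1) - 9) = 14.
Step 2. [-(((2*x) + 1) - 9) = 14] LHS negated; negate both sides. So neg: ((2*x) + 1) - 9 = -14.
Step 3. [((2*x) + 1) - 9 = -14] the outer -9 inverts by adding 9, so sub: (2*x) + 1 = -5.
Step 4. [(2*x) + 1 = -5] 1 comes off first (subtract 1). So sub: 2*x = -6.
Step 5. [2*x = -6] LHS = 2·(…); ÷2 both sides ⇒ div: x = -3.

Answer: x ∈ {-3}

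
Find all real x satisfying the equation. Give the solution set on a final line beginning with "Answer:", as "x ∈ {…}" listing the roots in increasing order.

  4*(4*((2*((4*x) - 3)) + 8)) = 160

Step 1. [4*(4*((2*((4*x) - 3)) + 8)) = 160] 4 out front; divide by 4 ⇒ div: 4*((2*((4*x) - 3)) + 8) = 40.
Step 2. [4*((2*((4*x) - 3)) + 8) = 40] leading coefficient 4: divide by 4 ⇒ div: (2*((4*x) - 3)) + 8 = 10.
Step 3. [(2*((4*x) - 3)) + 8 = 10] common factor 2 (LHS and 10) — divide through ⇒ factor: ((4*x) - 3) + 4 = 5.
Step 4. [((4*x) - 3) + 4 = 5] 4 comes off first (subtract 4). So sub: (4*x) - 3 = 1.
Step 5. [(4*x) - 3 = 1] 3 comes off first (add 3). So sub: 4*x = 4.
Step 6. [4*x = 4] divide by the outer 4. So div: x = 1.

Answer: x ∈ {1}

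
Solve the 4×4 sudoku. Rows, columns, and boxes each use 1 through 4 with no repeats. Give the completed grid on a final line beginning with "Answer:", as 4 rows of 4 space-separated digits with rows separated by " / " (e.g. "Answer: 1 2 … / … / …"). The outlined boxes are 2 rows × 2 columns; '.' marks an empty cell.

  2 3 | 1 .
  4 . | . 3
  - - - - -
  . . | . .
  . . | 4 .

Step 1. [r2c2∈{1}] r2c2 has the single candidate 1 ⇒ r2c2=1.
Step 2. [r4c1∈{1,3}] row 4 places 3 nowhere but r4c1 ⇒ r4c1=3.
Step 3. [r4c2∈{2}] r4c2's peers cover all but 2 ⇒ r4c2=2.
Step 4. [r3c4∈{1,2}] in col 4, 2 fits only at r3c4, so r3c4=2.
Step 5. [r3c3∈{3}] r3c3 is down to just 3, so r3c3=3.
Step 6. [r3c1∈{1}] r3c1 has the single candidate 1. So r3c1=1.
Step 7. [r3c2∈{4}] r3c2 has the single candidate 4 ⇒ r3c2=4.
Step 8. [r2c3∈{2}] r2c3 is down to just 2 ⇒ r2c3=2.
Step 9. [r1c4∈{4}] only 4 remains possible at r1c4 ⇒ r1c4=4.
Step 10. [r4c4∈{1}] r4c4 is down to just 1. So r4c4=1.

Answer: 2 3 1 4 / 4 1 2 3 / 1 4 3 2 / 3 2 4 1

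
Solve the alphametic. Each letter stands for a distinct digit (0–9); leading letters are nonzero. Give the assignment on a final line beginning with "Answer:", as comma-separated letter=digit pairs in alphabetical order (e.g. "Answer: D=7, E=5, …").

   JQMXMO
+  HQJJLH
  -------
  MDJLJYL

Step 1. [col 1: O + H ≡ L (mod 10)] no forcing yet in column 1 (carry-in 0); H=9 is free and consistent — try it ⇒ H=9.
Step 2. [M] adding two 6-digit numbers gives at most 6+1 digits, and here it does — M is that final carry and must be 1 ⇒ M=1.
Step 3. [col 1: O + H ≡ L (mod 10)] several values work for O in column 1 (O + H ≡ L (mod 10), carry-in 0); try O=6 ⇒ O=6.
Step 4. [col 1: O + H ≡ L (mod 10)] column 1 reads O+H+carry(0)=L with O=6, H=9; with digits 1,6,9 already taken and all letters distinct, the only value for L is 5 ⇒ L=5.
Step 5. [col 2: M + L ≡ Y (mod 10)] column 2: given M=1, L=5, carry-in 1, and digits 1,5,6,9 already taken and all letters distinct, M+L≡Y (mod 10) forces Y=7 ⇒ Y=7.
Step 6. [col 3: X + J ≡ J (mod 10)] from column 3 (nothing yet, carry-in 0, digits 1,5,6,7,9 already taken and all letters distinct): X must equal 0. So X=0.
Step 7. [col 3: X + J ≡ J (mod 10)] no forcing yet in column 3 (carry-in 0); J=4 is free and consistent — try it. So J=4.
Step 8. [col 5: Q + Q ≡ J (mod 10)] in column 5 we have Q+Q≡J with carry-in 0; given J=4 and digits 0,1,4,5,6,7,9 already taken and all letters distinct, that pins Q to 2. So Q=2.
Step 9. [col 6: J + H ≡ D (mod 10)] from column 6 (J=4, H=9, carry-in 0, digits 0,1,2,4,5,6,7,9 already taken and all letters distinct): D must equal 3, so D=3.

Answer: D=3, H=9, J=4, L=5, M=1, O=6, Q=2, X=0, Y=7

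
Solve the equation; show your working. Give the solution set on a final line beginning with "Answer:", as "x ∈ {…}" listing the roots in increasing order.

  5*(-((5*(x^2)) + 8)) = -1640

Step 1. [5*(-((5*(x^2)) + 8)) = -1640] 5·(inner) — divide through by 5. So div: -((5*(x^2)) + 8) = -328.
Step 2. [-((5*(x^2)) + 8) = -328] LHS negated; negate both sides. So neg: (5*(x^2)) + 8 = 328.
Step 3. [(5*(x^2)) + 8 = 328] +8 is outermost — subtract 8 both sides, so sub: 5*(x^2) = 320.
Step 4. [5*(x^2) = 320] divide by the outer 5 ⇒ div: x^2 = 64.
Step 5. [x^2 = 64] 64 ≥ 0, LHS is (·)² — take ±√, so sqrt: x = 8 or -8.

Answer: x ∈ {-8, 8}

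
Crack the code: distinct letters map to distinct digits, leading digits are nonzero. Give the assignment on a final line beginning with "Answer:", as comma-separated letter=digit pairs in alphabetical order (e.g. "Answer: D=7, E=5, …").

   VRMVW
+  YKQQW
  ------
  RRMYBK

Step 1. [col 1: W + W ≡ K (mod 10)] column 1 (W + W ≡ K (mod 10), carry-in 0) doesn't pin W yet; pick W=3 and continue. So W=3.
Step 2. [col 1: W + W ≡ K (mod 10)] column 1 reads W+W+carry(0)=K with W=3; with digits 3 already taken and all letters distinct, the only value for K is 6. So K=6.
Step 3. [col 2: V + Q ≡ B (mod 10)] column 2 (V + Q ≡ B (mod 10), carry-in 0) doesn't pin V yet; pick V=7 and continue ⇒ V=7.
Step 4. [R] the sum has 6 digits but both addends have 5; that extra leading digit R is the final carry, namely 1 ⇒ R=1.
Step 5. [col 2: V + Q ≡ B (mod 10)] no forcing yet in column 2 (carry-in 0); Q=5 is free and consistent — try it, so Q=5.
Step 6. [col 2: V + Q ≡ B (mod 10)] column 2: given V=7, Q=5, carry-in 0, and digits 1,3,5,6,7 already taken and all letters distinct, V+Q≡B (mod 10) forces B=2, so B=2.
Step 7. [col 3: M + Q ≡ Y (mod 10)] several values work for Y in column 3 (M + Q ≡ Y (mod 10), carry-in 1); try Y=4, so Y=4.
Step 8. [col 3: M + Q ≡ Y (mod 10)] column 3 reads M+Q+carry(1)=Y with Q=5, Y=4; with digits 1,2,3,4,5,6,7 already taken and all letters distinct, the only value for M is 8 ⇒ M=8.

Answer: B=2, K=6, M=8, Q=5, R=1, V=7, W=3, Y=4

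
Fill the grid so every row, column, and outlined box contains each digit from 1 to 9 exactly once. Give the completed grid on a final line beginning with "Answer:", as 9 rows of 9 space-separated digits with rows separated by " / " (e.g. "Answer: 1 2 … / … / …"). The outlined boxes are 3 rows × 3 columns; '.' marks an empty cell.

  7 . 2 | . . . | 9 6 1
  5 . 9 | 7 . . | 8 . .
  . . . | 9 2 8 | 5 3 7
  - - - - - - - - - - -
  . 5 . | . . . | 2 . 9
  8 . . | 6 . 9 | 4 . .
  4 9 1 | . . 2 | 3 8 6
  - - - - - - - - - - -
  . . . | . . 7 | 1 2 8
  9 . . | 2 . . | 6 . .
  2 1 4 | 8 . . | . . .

Step 1. [r4c4∈{1,3,4}] r4c4 is the only open cell in col 4 admitting 1. So r4c4=1.
Step 2. [r4c8∈{7}] nothing but 7 survives at r4c8. So r4c8=7.
Step 3. [r2c8∈{4}] r2c8's peers cover all but 4, so r2c8=4.
Step 4. [r8c8∈{5}] r8c8's peers cover all but 5 ⇒ r8c8=5.
Step 5. [r7c5∈{3,4,5,6,9}] across row 7, 9 lands solely at r7c5 ⇒ r7c5=9.
Step 6. [r3c3∈{6}] r3c3's peers cover all but 6, so r3c3=6.
Step 7. [r4c3∈{3}] nothing but 3 survives at r4c3 ⇒ r4c3=3.
Step 8. [r5c5∈{3,5,7}] row 5 places 3 nowhere but r5c5. So r5c5=3.
Step 9. [r7c4∈{3,4,5}] in row 7, 4 fits only at r7c4. So r7c4=4.
Step 10. [r2c2∈{3}] nothing but 3 survives at r2c2 ⇒ r2c2=3.
Step 11. [r6c4∈{5}] r6c4 is down to just 5. So r6c4=5.
Step 12. [r1c2∈{4,8}] 8 has one home in row 1: r1c2. So r1c2=8.
Step 13. [r5c3∈{7}] r5c3 is down to just 7, so r5c3=7.
Step 14. [r9c9∈{3}] nothing but 3 survives at r9c9 ⇒ r9c9=3.
Step 15. [r4c6∈{4}] r4c6 has the single candidate 4, so r4c6=4.
Step 16. [r8c5∈{1}] r8c5's peers cover all but 1, so r8c5=1.
Step 17. [r2c5∈{6}] r2c5's peers cover all but 6, so r2c5=6.
Step 18. [r9c5∈{5}] r9c5 has the single candidate 5. So r9c5=5.
Step 19. [r8c6∈{3}] r8c6 is down to just 3, so r8c6=3.
Step 20. [r7c1∈{3,6}] 3 has one home in row 7: r7c1 ⇒ r7c1=3.
Step 21. [r2c9∈{2}] r2c9 has the single candidate 2. So r2c9=2.
Step 22. [r5c9∈{5}] r5c9 has the single candidate 5. So r5c9=5.
Step 23. [r4c5∈{8}] nothing but 8 survives at r4c5, so r4c5=8.
Step 24. [r8c2∈{7}] r8c2 is down to just 7 ⇒ r8c2=7.
Step 25. [r9c8∈{9}] nothing but 9 survives at r9c8 ⇒ r9c8=9.
Step 26. [r9c7∈{7}] only 7 remains possible at r9c7 ⇒ r9c7=7.
Step 27. [r1c5∈{4}] r1c5 has the single candidate 4, so r1c5=4.
Step 28. [r2c6∈{1}] nothing but 1 survives at r2c6, so r2c6=1.
Step 29. [r1c6∈{5}] r1c6's peers cover all but 5 ⇒ r1c6=5.
Step 30. [r7c2∈{6}] only 6 remains possible at r7c2 ⇒ r7c2=6.
Step 31. [r9c6∈{6}] r9c6 is down to just 6 ⇒ r9c6=6.
Step 32. [r4c1∈{6}] only 6 remains possible at r4c1, so r4c1=6.
Step 33. [r5c8∈{1}] only 1 remains possible at r5c8. So r5c8=1.
Step 34. [r3c2∈{4}] nothing but 4 survives at r3c2, so r3c2=4.
Step 35. [r7c3∈{5}] r7c3's peers cover all but 5, so r7c3=5.
Step 36. [r6c5∈{7}] r6c5 is down to just 7, so r6c5=7.
Step 37. [r3c1∈{1}] r3c1 is down to just 1, so r3c1=1.
Step 38. [r8c3∈{8}] r8c3 has the single candidate 8. So r8c3=8.
Step 39. [r1c4∈{3}] r1c4 has the single candidate 3. So r1c4=3.
Step 40. [r5c2∈{2}] r5c2's peers cover all but 2 ⇒ r5c2=2.
Step 41. [r8c9∈{4}] only 4 remains possible at r8c9, so r8c9=4.

Answer: 7 8 2 3 4 5 9 6 1 / 5 3 9 7 6 1 8 4 2 / 1 4 6 9 2 8 5 3 7 / 6 5 3 1 8 4 2 7 9 / 8 2 7 6 3 9 4 1 5 / 4 9 1 5 7 2 3 8 6 / 3 6 5 4 9 7 1 2 8 / 9 7 8 2 1 3 6 5 4 / 2 1 4 8 5 6 7 9 3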